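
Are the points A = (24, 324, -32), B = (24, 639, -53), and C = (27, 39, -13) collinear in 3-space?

No

AB = (0, 315, -21), AC = (3, -285, 19).
AB × AC = (0, -63, -945).
The cross product is nonzero, so the points do not lie on one line.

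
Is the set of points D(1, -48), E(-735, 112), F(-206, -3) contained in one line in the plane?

Yes

DE = (-736, 160), DF = (-207, 45).
Checking proportionality: DF = 9/32·DE, so the vectors are parallel and the points are collinear.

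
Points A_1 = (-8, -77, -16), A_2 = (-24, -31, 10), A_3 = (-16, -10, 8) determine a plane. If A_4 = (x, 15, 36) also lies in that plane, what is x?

A normal to the plane is n = A_1A_2 × A_1A_3 = (-638, 176, -704).
A_4 lies in the plane iff n · A_1A_4 = 0.
This gives (-638)x + (-25520) = 0, so x = -40.

-40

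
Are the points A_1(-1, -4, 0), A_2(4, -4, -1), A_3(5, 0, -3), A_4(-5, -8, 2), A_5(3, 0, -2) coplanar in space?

No

The plane through A_1, A_2, A_3 has normal n = A_1A_2 × A_1A_3 = (4, 9, 20) and equation n·P = -40.
Checking the remaining points: n·A_4 = -52, n·A_5 = -28.
Since n·A_4 = -52 ≠ -40, A_4 is off the plane and the points are not all coplanar.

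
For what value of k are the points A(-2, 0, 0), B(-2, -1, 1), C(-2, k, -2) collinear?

2

Direction AB = (0, -1, 1). From the z-coordinate of C, the parameter along the line is τ = (-2 − 0)/1 = -2.
Then k = 0 + (-2)·(-1) = 2.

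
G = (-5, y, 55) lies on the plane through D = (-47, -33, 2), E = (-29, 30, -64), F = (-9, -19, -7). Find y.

-75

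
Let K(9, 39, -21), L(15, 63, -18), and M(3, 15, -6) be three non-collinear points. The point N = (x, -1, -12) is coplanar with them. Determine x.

The plane through K, L, M has equation 432x − 108y = -324.
Substituting N: (432)x + (108) = -324, so x = -1.

-1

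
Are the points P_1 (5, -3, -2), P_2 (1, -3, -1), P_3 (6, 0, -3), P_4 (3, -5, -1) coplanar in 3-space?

Yes

The four points are coplanar iff the 3×3 determinant with rows P_1P_2, P_1P_3, P_1P_4 is zero.
Rows: (-4, 0, 1), (1, 3, -1), (-2, -2, 1).
Expanding along the first row: (-4)(1) − (0)(-1) + (1)(4) = 0.
Zero determinant ⇒ coplanar.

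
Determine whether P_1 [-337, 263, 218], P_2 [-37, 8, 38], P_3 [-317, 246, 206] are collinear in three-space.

Yes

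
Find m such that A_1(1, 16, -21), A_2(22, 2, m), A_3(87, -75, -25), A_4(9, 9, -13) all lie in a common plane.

Coplanarity ⇔ det[A_1A_2; A_1A_3; A_1A_4] = 0.
Expanding, this is linear in m: (126)m + (-3150) = 0.
So m = 25.

25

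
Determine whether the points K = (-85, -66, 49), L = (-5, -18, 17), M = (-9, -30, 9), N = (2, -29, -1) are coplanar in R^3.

A normal to the plane through K, L, M is n = KL × KM = (-768, 768, -768).
The plane has equation n·P = -23040. For N: n·N = -23040.
Equal, so N lies in the plane and all four are coplanar.

Yes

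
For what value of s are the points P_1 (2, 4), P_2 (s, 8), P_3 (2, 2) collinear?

Collinearity: (P_2 − P_1) must be parallel to (P_3 − P_1) = (0, -2).
Cross-multiplying the components: (s − 2)·(-2) = (4)·(0).
Solving gives s = 2.

2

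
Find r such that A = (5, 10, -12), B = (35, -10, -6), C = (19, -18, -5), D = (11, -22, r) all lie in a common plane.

Coplanarity ⇔ det[AB; AC; AD] = 0.
Expanding, this is linear in r: (-560)r + (-2520) = 0.
So r = -9/2.

-9/2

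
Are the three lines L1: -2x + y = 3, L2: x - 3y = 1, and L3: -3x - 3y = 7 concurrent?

Lines aᵢx + bᵢy = cᵢ with pairwise distinct directions are concurrent exactly when det[aᵢ bᵢ cᵢ] = 0.
Here the determinant is -10.
Nonzero, so no common point exists.

No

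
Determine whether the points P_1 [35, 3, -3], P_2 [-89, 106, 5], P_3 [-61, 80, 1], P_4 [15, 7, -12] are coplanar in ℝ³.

No

With P_1 as base: P_1P_2 = (-124, 103, 8), P_1P_3 = (-96, 77, 4), P_1P_4 = (-20, 4, -9).
P_1P_3 × P_1P_4 = (-709, -944, 1156).
P_1P_2 · (P_1P_3 × P_1P_4) = -68.
Since -68 ≠ 0, the four points are not coplanar.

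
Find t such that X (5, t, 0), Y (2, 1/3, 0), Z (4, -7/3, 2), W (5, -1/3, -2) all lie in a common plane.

-5/3

Coplanarity ⇔ det[XY; XZ; XW] = 0.
Expanding, this is linear in t: (-10)t + (-50/3) = 0.
So t = -5/3.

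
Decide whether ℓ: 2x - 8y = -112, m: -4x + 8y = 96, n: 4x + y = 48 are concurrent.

The three lines meet at one point iff the augmented coefficient matrix [aᵢ bᵢ cᵢ] has rank < 3, i.e. its determinant vanishes.
Here the determinant is 0.
It vanishes, so the lines are concurrent at (8, 16).

Yes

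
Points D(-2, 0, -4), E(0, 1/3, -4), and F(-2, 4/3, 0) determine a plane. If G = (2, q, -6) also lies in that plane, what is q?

0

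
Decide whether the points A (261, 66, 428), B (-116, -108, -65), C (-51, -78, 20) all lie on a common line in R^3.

Yes

AB = (-377, -174, -493), AC = (-312, -144, -408).
AB × AC = (0, 0, 0).
The cross product vanishes, so the three points are collinear.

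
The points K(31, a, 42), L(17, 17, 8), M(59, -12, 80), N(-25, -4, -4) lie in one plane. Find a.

Coplanarity ⇔ det[KL; KM; KN] = 0.
Expanding, this is linear in a: (2520)a + (2520) = 0.
So a = -1.

-1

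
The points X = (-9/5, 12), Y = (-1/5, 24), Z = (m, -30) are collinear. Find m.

-37/5

The three points are collinear iff det[XY; XZ] = 0.
This determinant is linear in m: (-12)m + (-444/5) = 0, so m = -37/5.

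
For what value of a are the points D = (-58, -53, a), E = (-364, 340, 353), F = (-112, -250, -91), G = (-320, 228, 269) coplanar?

Coplanarity ⇔ det[DE; DF; DG] = 0.
Expanding, this is linear in a: (2264)a + (-106408) = 0.
So a = 47.

47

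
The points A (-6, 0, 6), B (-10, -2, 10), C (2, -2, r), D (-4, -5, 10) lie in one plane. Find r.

The points are coplanar iff AB · (AC × AD) = 0.
Expanding, this is linear in r: (-24)r + (96) = 0.
So r = 4.

4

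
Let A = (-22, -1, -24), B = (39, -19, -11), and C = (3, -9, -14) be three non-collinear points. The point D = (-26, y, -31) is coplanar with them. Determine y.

Coplanarity requires AB · (AC × AD) = 0.
AB = (61, -18, 13), AC = (25, -8, 10); the triple product is linear in y with coefficient -285 and constant term 285.
Setting it to zero: y = 1.

1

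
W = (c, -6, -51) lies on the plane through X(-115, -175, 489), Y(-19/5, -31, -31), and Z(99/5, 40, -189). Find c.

-34/5

A normal to the plane is n = XY × XZ = (14168, 26488/5, 22484/5).
W lies in the plane iff n · XW = 0.
This gives (14168)c + (481712/5) = 0, so c = -34/5.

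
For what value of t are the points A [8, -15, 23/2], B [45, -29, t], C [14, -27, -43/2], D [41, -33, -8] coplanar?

21/2

Normal to plane ACD: n = (-360, -972, 288); plane equation n·P = 15012.
Requiring n·B = 15012: (288)t + (11988) = 15012.
So t = 21/2.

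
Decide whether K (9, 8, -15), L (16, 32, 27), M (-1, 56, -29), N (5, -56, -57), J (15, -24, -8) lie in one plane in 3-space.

No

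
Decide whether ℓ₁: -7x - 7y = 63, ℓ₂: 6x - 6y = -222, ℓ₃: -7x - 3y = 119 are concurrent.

Yes

The three lines meet at one point iff the augmented coefficient matrix [aᵢ bᵢ cᵢ] has rank < 3, i.e. its determinant vanishes.
Here the determinant is 0.
It vanishes, so the lines are concurrent at (-23, 14).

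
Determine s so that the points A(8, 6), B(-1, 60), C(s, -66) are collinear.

Collinearity: (C − A) must be parallel to (B − A) = (-9, 54).
Cross-multiplying the components: (s − 8)·(54) = (-72)·(-9).
Solving gives s = 20.

20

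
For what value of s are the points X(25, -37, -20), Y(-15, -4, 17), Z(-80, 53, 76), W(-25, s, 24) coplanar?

11

The points are coplanar iff XY · (XZ × XW) = 0.
Expanding, this is linear in s: (-45)s + (495) = 0.
So s = 11.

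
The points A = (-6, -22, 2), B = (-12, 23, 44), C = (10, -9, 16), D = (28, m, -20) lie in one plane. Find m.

-49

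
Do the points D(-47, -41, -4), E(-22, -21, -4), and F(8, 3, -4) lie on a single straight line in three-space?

DE = (25, 20, 0), DF = (55, 44, 0).
Each component of DF is 11/5 times the corresponding component of DE, so DF = 11/5·DE and the points are collinear.

Yes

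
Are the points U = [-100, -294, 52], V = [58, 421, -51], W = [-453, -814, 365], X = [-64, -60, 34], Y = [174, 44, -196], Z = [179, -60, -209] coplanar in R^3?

Yes

The plane through U, V, W has normal n = UV × UW = (170235, -13095, 170235) and equation n·P = -4321350.
Checking the remaining points: n·X = -4321350, n·Y = -4321350, n·Z = -4321350.
All equal -4321350, so all 6 points lie in one plane.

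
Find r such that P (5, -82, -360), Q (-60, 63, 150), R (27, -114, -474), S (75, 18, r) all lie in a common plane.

-30

Normal to plane PQR: n = (-210, 3810, -1110); plane equation n·X = 86130.
Requiring n·S = 86130: (-1110)r + (52830) = 86130.
So r = -30.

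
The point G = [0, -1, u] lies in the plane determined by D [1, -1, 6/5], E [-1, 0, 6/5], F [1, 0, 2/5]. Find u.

8/5

Coplanarity requires DE · (DF × DG) = 0.
DE = (-2, 1, 0), DF = (0, 1, -4/5); the triple product is linear in u with coefficient -2 and constant term 16/5.
Setting it to zero: u = 8/5.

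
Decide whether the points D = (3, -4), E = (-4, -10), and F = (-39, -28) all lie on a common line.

No

DE = (-7, -6), DF = (-42, -24).
det[DE; DF] = (-7)(-24) − (-6)(-42) = -84.
The determinant is nonzero, so they are not collinear.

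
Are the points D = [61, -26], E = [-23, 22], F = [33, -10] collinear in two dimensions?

Yes

DE = (-84, 48), DF = (-28, 16).
Twice the signed area of △DEF is (-84)(16) − (48)(-28) = 0.
The triangle is degenerate (zero area), so the points are collinear.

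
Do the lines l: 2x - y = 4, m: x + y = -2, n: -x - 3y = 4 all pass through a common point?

No

Lines aᵢx + bᵢy = cᵢ with pairwise distinct directions are concurrent exactly when det[aᵢ bᵢ cᵢ] = 0.
Here the determinant is -10.
Nonzero, so no common point exists.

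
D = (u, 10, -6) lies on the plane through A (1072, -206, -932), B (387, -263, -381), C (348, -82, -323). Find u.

Coplanarity requires AB · (AC × AD) = 0.
AB = (-685, -57, 551), AC = (-724, 124, 609); the triple product is linear in u with coefficient -103037 and constant term -2472888.
Setting it to zero: u = -24.

-24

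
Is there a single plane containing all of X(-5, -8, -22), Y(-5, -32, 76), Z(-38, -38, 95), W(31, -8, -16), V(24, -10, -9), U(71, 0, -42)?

Yes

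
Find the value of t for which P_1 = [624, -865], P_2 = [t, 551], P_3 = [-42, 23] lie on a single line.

Collinearity: (P_2 − P_1) must be parallel to (P_3 − P_1) = (-666, 888).
Cross-multiplying the components: (t − 624)·(888) = (1416)·(-666).
Solving gives t = -438.

-438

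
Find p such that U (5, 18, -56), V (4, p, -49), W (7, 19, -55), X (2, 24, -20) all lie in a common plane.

19

Coplanarity ⇔ det[UV; UW; UX] = 0.
Expanding, this is linear in p: (-75)p + (1425) = 0.
So p = 19.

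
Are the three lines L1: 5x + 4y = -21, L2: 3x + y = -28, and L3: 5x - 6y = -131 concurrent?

Yes

Intersecting L1 and L2: solving the 2×2 system gives (x, y) = (-13, 11).
Substitute into L3: (5)(-13) + (-6)(11) = -131.
This equals -131, so (-13, 11) lies on all three lines and they are concurrent.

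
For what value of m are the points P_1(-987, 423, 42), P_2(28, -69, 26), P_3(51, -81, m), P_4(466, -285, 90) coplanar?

42

Normal to plane P_1P_2P_4: n = (-34944, -71968, -3744); plane equation n·P = 3890016.
Requiring n·P_3 = 3890016: (-3744)m + (4047264) = 3890016.
So m = 42.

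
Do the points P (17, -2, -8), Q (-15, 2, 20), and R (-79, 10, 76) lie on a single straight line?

PQ = (-32, 4, 28), PR = (-96, 12, 84).
Each component of PR is 3 times the corresponding component of PQ, so PR = 3·PQ and the points are collinear.

Yes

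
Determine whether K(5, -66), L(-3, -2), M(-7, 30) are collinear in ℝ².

Yes

KL = (-8, 64), KM = (-12, 96).
Checking proportionality: KM = 3/2·KL, so the vectors are parallel and the points are collinear.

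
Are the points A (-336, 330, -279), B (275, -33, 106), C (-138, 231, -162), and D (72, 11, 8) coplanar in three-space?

No

The four points are coplanar iff the 3×3 determinant with rows AB, AC, AD is zero.
Rows: (611, -363, 385), (198, -99, 117), (408, -319, 287).
Expanding along the first row: (611)(8910) − (-363)(9090) + (385)(-22770) = -22770.
Nonzero ⇒ not coplanar.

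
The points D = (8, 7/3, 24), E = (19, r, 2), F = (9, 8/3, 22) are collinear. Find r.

Direction DF = (1, 1/3, -2). From the x-coordinate of E, the parameter along the line is τ = (19 − 8)/1 = 11.
Then r = 7/3 + 11·(1/3) = 6.

6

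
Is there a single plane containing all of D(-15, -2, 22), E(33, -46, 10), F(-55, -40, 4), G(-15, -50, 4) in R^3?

Yes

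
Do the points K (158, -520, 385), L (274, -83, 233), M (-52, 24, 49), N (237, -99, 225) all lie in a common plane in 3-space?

A normal to the plane through K, L, M is n = KL × KM = (-64144, 70896, 154874).
The plane has equation n·P = 12625818. For N: n·N = 12625818.
Equal, so N lies in the plane and all four are coplanar.

Yes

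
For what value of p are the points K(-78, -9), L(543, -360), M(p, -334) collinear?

497

The three points are collinear iff det[KL; KM] = 0.
This determinant is linear in p: (351)p + (-174447) = 0, so p = 497.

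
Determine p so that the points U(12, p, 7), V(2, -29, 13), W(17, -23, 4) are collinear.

Collinearity requires UV × UW = 0; each component is linear in p.
The x-component gives (9)p + (225) = 0, so p = -25.
The remaining components then also vanish.

-25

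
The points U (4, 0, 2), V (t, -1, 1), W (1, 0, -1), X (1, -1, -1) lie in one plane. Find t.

3

Normal to plane UWX: n = (-3, 0, 3); plane equation n·P = -6.
Requiring n·V = -6: (-3)t + (3) = -6.
So t = 3.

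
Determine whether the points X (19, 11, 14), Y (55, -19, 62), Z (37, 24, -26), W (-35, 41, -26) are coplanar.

With X as base: XY = (36, -30, 48), XZ = (18, 13, -40), XW = (-54, 30, -40).
XZ × XW = (680, 2880, 1242).
XY · (XZ × XW) = -2304.
Since -2304 ≠ 0, the four points are not coplanar.

No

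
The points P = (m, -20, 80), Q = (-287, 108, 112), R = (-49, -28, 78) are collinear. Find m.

-63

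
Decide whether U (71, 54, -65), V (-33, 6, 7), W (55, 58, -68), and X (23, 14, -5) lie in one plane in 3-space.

With U as base: UV = (-104, -48, 72), UW = (-16, 4, -3), UX = (-48, -40, 60).
UW × UX = (120, 1104, 832).
UV · (UW × UX) = -5568.
Since -5568 ≠ 0, the four points are not coplanar.

No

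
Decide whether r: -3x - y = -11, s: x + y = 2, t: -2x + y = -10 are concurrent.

Lines aᵢx + bᵢy = cᵢ with pairwise distinct directions are concurrent exactly when det[aᵢ bᵢ cᵢ] = 0.
Here the determinant is -3.
Nonzero, so no common point exists.

No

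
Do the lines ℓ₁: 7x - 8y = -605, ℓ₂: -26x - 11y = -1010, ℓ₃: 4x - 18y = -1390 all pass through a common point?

No

Lines aᵢx + bᵢy = cᵢ with pairwise distinct directions are concurrent exactly when det[aᵢ bᵢ cᵢ] = 0.
Here the determinant is -8550.
Nonzero, so no common point exists.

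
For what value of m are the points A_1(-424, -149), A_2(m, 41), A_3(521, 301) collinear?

-25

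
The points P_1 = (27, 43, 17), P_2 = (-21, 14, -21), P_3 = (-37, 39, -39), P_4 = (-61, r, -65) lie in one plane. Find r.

Normal to plane P_1P_2P_3: n = (1472, -256, -1664); plane equation n·P = 448.
Requiring n·P_4 = 448: (-256)r + (18368) = 448.
So r = 70.

70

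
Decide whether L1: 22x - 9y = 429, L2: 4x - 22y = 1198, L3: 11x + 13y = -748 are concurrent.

Lines aᵢx + bᵢy = cᵢ with pairwise distinct directions are concurrent exactly when det[aᵢ bᵢ cᵢ] = 0.
Here the determinant is 0.
It vanishes, so the lines are concurrent at (-3, -55).

Yes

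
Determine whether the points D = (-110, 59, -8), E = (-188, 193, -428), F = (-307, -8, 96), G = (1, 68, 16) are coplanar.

Yes

A normal to the plane through D, E, F is n = DE × DF = (-14204, 90852, 31624).
The plane has equation n·P = 6669716. For G: n·G = 6669716.
Equal, so G lies in the plane and all four are coplanar.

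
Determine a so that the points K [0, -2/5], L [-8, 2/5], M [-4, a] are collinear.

0

Collinearity: (M − K) must be parallel to (L − K) = (-8, 4/5).
Cross-multiplying the components: (a − (-2/5))·(-8) = (-4)·(4/5).
Solving gives a = 0.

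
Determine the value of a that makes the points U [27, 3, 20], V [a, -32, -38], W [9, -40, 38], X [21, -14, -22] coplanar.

14

Normal to plane UWX: n = (2112, -864, 48); plane equation n·P = 55392.
Requiring n·V = 55392: (2112)a + (25824) = 55392.
So a = 14.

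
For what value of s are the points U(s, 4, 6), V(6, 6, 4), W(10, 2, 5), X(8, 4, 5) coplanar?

8

Coplanarity ⇔ det[UV; UW; UX] = 0.
Expanding, this is linear in s: (2)s + (-16) = 0.
So s = 8.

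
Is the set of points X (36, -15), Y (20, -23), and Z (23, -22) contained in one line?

No

XY = (-16, -8), XZ = (-13, -7).
If collinear, XZ would be a scalar multiple of XY. But (-16)·(-7) ≠ (-8)·(-13) (difference 8), so they are not parallel; the points are not collinear.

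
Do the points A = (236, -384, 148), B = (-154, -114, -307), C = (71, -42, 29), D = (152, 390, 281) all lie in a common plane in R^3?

The four points are coplanar iff the 3×3 determinant with rows AB, AC, AD is zero.
Rows: (-390, 270, -455), (-165, 342, -119), (-84, 774, 133).
Expanding along the first row: (-390)(137592) − (270)(-31941) + (-455)(-98982) = 0.
Zero determinant ⇒ coplanar.

Yes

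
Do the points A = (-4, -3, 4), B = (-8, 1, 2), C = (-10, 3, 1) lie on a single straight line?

Yes

AB = (-4, 4, -2), AC = (-6, 6, -3).
AB × AC = (0, 0, 0).
The cross product vanishes, so the three points are collinear.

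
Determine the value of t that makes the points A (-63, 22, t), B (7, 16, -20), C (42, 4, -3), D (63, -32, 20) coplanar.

Coplanarity ⇔ det[AB; AC; AD] = 0.
Expanding, this is linear in t: (1008)t + (46368) = 0.
So t = -46.

-46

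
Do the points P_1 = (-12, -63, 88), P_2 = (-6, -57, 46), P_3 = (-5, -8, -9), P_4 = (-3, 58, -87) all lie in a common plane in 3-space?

Yes

With P_1 as base: P_1P_2 = (6, 6, -42), P_1P_3 = (7, 55, -97), P_1P_4 = (9, 121, -175).
P_1P_3 × P_1P_4 = (2112, 352, 352).
P_1P_2 · (P_1P_3 × P_1P_4) = 0.
The scalar triple product vanishes, so the four points are coplanar.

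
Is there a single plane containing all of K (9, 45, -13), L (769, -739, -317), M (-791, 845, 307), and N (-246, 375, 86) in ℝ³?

No

The four points are coplanar iff the 3×3 determinant with rows KL, KM, KN is zero.
Rows: (760, -784, -304), (-800, 800, 320), (-255, 330, 99).
Expanding along the first row: (760)(-26400) − (-784)(2400) + (-304)(-60000) = 57600.
Nonzero ⇒ not coplanar.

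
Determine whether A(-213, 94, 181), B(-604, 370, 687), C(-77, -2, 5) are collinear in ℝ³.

Yes

AB = (-391, 276, 506), AC = (136, -96, -176).
Each component of AC is -8/23 times the corresponding component of AB, so AC = -8/23·AB and the points are collinear.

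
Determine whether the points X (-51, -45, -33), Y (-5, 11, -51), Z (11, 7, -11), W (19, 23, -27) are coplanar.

No

A normal to the plane through X, Y, Z is n = XY × XZ = (2168, -2128, -1080).
The plane has equation n·P = 20832. For W: n·W = 21408.
21408 ≠ 20832, so W is off the plane.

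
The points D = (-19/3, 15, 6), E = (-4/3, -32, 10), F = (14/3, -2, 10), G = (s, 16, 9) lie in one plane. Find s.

The points are coplanar iff DE · (DF × DG) = 0.
Expanding, this is linear in s: (-120)s + (560) = 0.
So s = 14/3.

14/3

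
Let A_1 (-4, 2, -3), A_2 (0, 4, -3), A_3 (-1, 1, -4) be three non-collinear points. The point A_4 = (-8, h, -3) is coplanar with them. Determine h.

A normal to the plane is n = A_1A_2 × A_1A_3 = (-2, 4, -10).
A_4 lies in the plane iff n · A_1A_4 = 0.
This gives (4)h + (0) = 0, so h = 0.

0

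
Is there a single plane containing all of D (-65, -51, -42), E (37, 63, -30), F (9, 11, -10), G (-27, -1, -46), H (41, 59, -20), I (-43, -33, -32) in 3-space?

Yes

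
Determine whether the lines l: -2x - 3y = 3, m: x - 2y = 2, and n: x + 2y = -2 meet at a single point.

Intersecting l and m: solving the 2×2 system gives (x, y) = (0, -1).
Substitute into n: (1)(0) + (2)(-1) = -2.
This equals -2, so (0, -1) lies on all three lines and they are concurrent.

Yes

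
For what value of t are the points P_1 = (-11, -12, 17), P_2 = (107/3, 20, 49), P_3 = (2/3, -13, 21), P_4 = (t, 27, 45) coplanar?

17

Normal to plane P_1P_2P_3: n = (160, 560/3, -420); plane equation n·P = -11140.
Requiring n·P_4 = -11140: (160)t + (-13860) = -11140.
So t = 17.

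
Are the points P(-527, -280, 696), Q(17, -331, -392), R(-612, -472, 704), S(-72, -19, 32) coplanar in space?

The four points are coplanar iff the 3×3 determinant with rows PQ, PR, PS is zero.
Rows: (544, -51, -1088), (-85, -192, 8), (455, 261, -664).
Expanding along the first row: (544)(125400) − (-51)(52800) + (-1088)(65175) = 0.
Zero determinant ⇒ coplanar.

Yes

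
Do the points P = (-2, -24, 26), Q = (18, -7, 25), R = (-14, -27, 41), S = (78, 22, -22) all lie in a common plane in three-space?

Yes

With P as base: PQ = (20, 17, -1), PR = (-12, -3, 15), PS = (80, 46, -48).
PR × PS = (-546, 624, -312).
PQ · (PR × PS) = 0.
The scalar triple product vanishes, so the four points are coplanar.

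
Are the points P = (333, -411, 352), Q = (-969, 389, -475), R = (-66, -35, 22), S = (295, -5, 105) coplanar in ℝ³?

No

With P as base: PQ = (-1302, 800, -827), PR = (-399, 376, -330), PS = (-38, 406, -247).
PR × PS = (41108, -86013, -147706).
PQ · (PR × PS) = -180154.
Since -180154 ≠ 0, the four points are not coplanar.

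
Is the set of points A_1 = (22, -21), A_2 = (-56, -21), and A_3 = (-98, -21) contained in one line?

A_1A_2 = (-78, 0), A_1A_3 = (-120, 0).
det[A_1A_2; A_1A_3] = (-78)(0) − (0)(-120) = 0.
The determinant is zero, so the points are collinear.

Yes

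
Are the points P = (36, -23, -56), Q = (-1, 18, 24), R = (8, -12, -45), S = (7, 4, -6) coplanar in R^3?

The four points are coplanar iff the 3×3 determinant with rows PQ, PR, PS is zero.
Rows: (-37, 41, 80), (-28, 11, 11), (-29, 27, 50).
Expanding along the first row: (-37)(253) − (41)(-1081) + (80)(-437) = 0.
Zero determinant ⇒ coplanar.

Yes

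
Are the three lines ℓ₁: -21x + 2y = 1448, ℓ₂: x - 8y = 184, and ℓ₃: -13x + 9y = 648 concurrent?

The three lines meet at one point iff the augmented coefficient matrix [aᵢ bᵢ cᵢ] has rank < 3, i.e. its determinant vanishes.
Here the determinant is 0.
It vanishes, so the lines are concurrent at (-72, -32).

Yes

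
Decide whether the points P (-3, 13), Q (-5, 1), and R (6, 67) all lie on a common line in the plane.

PQ = (-2, -12), PR = (9, 54).
Checking proportionality: PR = -9/2·PQ, so the vectors are parallel and the points are collinear.

Yes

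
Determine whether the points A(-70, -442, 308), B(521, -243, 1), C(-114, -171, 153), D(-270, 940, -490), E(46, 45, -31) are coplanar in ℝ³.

Yes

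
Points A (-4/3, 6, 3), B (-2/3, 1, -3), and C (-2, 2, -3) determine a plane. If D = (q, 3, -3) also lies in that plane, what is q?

-10/3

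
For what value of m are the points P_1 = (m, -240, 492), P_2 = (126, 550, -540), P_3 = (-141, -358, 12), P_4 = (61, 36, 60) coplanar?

59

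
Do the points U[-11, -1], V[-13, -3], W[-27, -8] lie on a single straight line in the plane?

UV = (-2, -2), UW = (-16, -7).
If collinear, UW would be a scalar multiple of UV. But (-2)·(-7) ≠ (-2)·(-16) (difference -18), so they are not parallel; the points are not collinear.

No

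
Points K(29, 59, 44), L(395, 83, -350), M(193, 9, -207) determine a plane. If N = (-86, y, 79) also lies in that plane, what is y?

The plane through K, L, M has equation −25724x + 27250y − 22236z = -116630.
Substituting N: (27250)y + (455620) = -116630, so y = -21.

-21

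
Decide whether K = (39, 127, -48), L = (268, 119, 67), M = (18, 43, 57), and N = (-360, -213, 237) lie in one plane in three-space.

The four points are coplanar iff the 3×3 determinant with rows KL, KM, KN is zero.
Rows: (229, -8, 115), (-21, -84, 105), (-399, -340, 285).
Expanding along the first row: (229)(11760) − (-8)(35910) + (115)(-26376) = -52920.
Nonzero ⇒ not coplanar.

No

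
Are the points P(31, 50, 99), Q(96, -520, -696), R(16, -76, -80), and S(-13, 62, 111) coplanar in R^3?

With P as base: PQ = (65, -570, -795), PR = (-15, -126, -179), PS = (-44, 12, 12).
PR × PS = (636, 8056, -5724).
PQ · (PR × PS) = 0.
The scalar triple product vanishes, so the four points are coplanar.

Yes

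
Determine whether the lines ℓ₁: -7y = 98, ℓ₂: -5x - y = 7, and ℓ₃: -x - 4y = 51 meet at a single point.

Intersecting ℓ₁ and ℓ₂: solving the 2×2 system gives (x, y) = (7/5, -14).
Substitute into ℓ₃: (-1)(7/5) + (-4)(-14) = 273/5.
But ℓ₃ requires 51 ≠ 273/5, so the three lines have no common point.

No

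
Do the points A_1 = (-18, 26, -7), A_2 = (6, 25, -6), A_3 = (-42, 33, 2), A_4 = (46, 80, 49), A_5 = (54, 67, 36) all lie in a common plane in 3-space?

No

The plane through A_1, A_2, A_3 has normal n = A_1A_2 × A_1A_3 = (-16, -240, 144) and equation n·P = -6960.
Checking the remaining points: n·A_4 = -12880, n·A_5 = -11760.
Since n·A_4 = -12880 ≠ -6960, A_4 is off the plane and the points are not all coplanar.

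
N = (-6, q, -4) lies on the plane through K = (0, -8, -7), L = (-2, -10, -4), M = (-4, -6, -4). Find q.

Coplanarity requires KL · (KM × KN) = 0.
KL = (-2, -2, 3), KM = (-4, 2, 3); the triple product is linear in q with coefficient -6 and constant term -12.
Setting it to zero: q = -2.

-2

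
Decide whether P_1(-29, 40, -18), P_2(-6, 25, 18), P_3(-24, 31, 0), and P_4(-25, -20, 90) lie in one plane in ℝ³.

With P_1 as base: P_1P_2 = (23, -15, 36), P_1P_3 = (5, -9, 18), P_1P_4 = (4, -60, 108).
P_1P_3 × P_1P_4 = (108, -468, -264).
P_1P_2 · (P_1P_3 × P_1P_4) = 0.
The scalar triple product vanishes, so the four points are coplanar.

Yes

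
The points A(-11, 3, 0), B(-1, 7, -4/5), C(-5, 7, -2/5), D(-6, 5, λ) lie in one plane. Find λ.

Normal to plane ABC: n = (8/5, -4/5, 16); plane equation n·P = -20.
Requiring n·D = -20: (16)λ + (-68/5) = -20.
So λ = -2/5.

-2/5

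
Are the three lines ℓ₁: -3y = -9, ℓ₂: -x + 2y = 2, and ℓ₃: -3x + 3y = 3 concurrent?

Intersecting ℓ₁ and ℓ₂: solving the 2×2 system gives (x, y) = (4, 3).
Substitute into ℓ₃: (-3)(4) + (3)(3) = -3.
But ℓ₃ requires 3 ≠ -3, so the three lines have no common point.

No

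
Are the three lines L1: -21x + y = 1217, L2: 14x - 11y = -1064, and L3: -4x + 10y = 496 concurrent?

No

The three lines meet at one point iff the augmented coefficient matrix [aᵢ bᵢ cᵢ] has rank < 3, i.e. its determinant vanishes.
Here the determinant is 5280.
Nonzero, so no common point exists.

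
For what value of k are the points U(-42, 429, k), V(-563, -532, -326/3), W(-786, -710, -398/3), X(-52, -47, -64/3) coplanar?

176

The points are coplanar iff UV · (UW × UX) = 0.
Expanding, this is linear in k: (17197)k + (-3026672) = 0.
So k = 176.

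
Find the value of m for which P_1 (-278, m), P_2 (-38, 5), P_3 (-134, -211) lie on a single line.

-535

The three points are collinear iff det[P_1P_2; P_1P_3] = 0.
This determinant is linear in m: (-96)m + (-51360) = 0, so m = -535.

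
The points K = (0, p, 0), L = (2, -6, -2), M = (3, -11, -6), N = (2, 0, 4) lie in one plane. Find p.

-2

The points are coplanar iff KL · (KM × KN) = 0.
Expanding, this is linear in p: (6)p + (12) = 0.
So p = -2.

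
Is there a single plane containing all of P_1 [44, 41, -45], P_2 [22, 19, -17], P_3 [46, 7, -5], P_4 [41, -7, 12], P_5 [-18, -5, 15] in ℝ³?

The plane through P_1, P_2, P_3 has normal n = P_1P_2 × P_1P_3 = (72, 936, 792) and equation n·P = 5904.
Checking the remaining points: n·P_4 = 5904, n·P_5 = 5904.
All equal 5904, so all 5 points lie in one plane.

Yes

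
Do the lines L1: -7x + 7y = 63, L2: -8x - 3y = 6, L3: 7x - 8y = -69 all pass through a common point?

Yes

The three lines meet at one point iff the augmented coefficient matrix [aᵢ bᵢ cᵢ] has rank < 3, i.e. its determinant vanishes.
Here the determinant is 0.
It vanishes, so the lines are concurrent at (-3, 6).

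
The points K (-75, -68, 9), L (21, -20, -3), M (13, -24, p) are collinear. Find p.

-2

Direction KL = (96, 48, -12). From the x-coordinate of M, the parameter along the line is τ = (13 − (-75))/96 = 11/12.
Then p = 9 + 11/12·(-12) = -2.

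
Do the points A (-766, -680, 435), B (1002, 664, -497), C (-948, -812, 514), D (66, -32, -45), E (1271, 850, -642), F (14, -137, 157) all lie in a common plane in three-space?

No

The plane through A, B, C has normal n = AB × AC = (-16848, 29952, 11232) and equation n·P = -2575872.
Checking the remaining points: n·D = -2575872, n·E = -3165552, n·F = -2575872.
Since n·E = -3165552 ≠ -2575872, E is off the plane and the points are not all coplanar.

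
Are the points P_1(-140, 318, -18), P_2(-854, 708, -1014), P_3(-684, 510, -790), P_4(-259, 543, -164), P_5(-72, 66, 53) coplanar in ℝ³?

No

The plane through P_1, P_2, P_3 has normal n = P_1P_2 × P_1P_3 = (-109848, -9384, 75072) and equation n·P = 11043312.
Checking the remaining points: n·P_4 = 11043312, n·P_5 = 11268528.
Since n·P_5 = 11268528 ≠ 11043312, P_5 is off the plane and the points are not all coplanar.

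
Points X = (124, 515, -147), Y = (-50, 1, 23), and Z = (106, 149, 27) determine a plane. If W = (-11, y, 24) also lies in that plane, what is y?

38

Coplanarity requires XY · (XZ × XW) = 0.
XY = (-174, -514, 170), XZ = (-18, -366, 174); the triple product is linear in y with coefficient 27216 and constant term -1034208.
Setting it to zero: y = 38.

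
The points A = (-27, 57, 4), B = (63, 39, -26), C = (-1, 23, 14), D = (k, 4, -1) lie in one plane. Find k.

58

Normal to plane ABC: n = (-1200, -1680, -2592); plane equation n·P = -73728.
Requiring n·D = -73728: (-1200)k + (-4128) = -73728.
So k = 58.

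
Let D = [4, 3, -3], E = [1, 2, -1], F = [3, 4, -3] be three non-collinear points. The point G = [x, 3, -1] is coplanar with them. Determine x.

The plane through D, E, F has equation −2x − 2y − 4z = -2.
Substituting G: (-2)x + (-2) = -2, so x = 0.

0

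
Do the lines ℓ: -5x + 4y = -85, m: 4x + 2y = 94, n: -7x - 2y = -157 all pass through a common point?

Yes

Intersecting ℓ and m: solving the 2×2 system gives (x, y) = (21, 5).
Substitute into n: (-7)(21) + (-2)(5) = -157.
This equals -157, so (21, 5) lies on all three lines and they are concurrent.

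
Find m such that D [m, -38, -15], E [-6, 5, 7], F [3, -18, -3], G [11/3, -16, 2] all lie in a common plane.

29/3

Coplanarity ⇔ det[DE; DF; DG] = 0.
Expanding, this is linear in m: (95)m + (-2755/3) = 0.
So m = 29/3.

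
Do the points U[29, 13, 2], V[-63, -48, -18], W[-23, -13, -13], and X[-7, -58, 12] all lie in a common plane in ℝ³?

With U as base: UV = (-92, -61, -20), UW = (-52, -26, -15), UX = (-36, -71, 10).
UW × UX = (-1325, 1060, 2756).
UV · (UW × UX) = 2120.
Since 2120 ≠ 0, the four points are not coplanar.

No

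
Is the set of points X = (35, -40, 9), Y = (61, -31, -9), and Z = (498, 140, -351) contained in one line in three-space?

No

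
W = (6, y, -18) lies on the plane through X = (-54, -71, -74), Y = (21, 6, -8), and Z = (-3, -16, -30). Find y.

A normal to the plane is n = XY × XZ = (-242, 66, 198).
W lies in the plane iff n · XW = 0.
This gives (66)y + (1254) = 0, so y = -19.

-19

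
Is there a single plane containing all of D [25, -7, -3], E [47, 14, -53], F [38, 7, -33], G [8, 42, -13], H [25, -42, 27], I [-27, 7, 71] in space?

No

The plane through D, E, F has normal n = DE × DF = (70, 10, 35) and equation n·P = 1575.
Checking the remaining points: n·G = 525, n·H = 2275, n·I = 665.
Since n·G = 525 ≠ 1575, G is off the plane and the points are not all coplanar.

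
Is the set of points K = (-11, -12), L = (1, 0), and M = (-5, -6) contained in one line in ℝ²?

Yes

KL = (12, 12), KM = (6, 6).
Twice the signed area of △KLM is (12)(6) − (12)(6) = 0.
The triangle is degenerate (zero area), so the points are collinear.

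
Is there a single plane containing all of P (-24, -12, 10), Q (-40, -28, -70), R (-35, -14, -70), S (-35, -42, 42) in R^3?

With P as base: PQ = (-16, -16, -80), PR = (-11, -2, -80), PS = (-11, -30, 32).
PR × PS = (-2464, 1232, 308).
PQ · (PR × PS) = -4928.
Since -4928 ≠ 0, the four points are not coplanar.

No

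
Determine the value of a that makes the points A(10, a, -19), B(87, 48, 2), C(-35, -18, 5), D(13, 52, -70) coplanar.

20

The points are coplanar iff AB · (AC × AD) = 0.
Expanding, this is linear in a: (9006)a + (-180120) = 0.
So a = 20.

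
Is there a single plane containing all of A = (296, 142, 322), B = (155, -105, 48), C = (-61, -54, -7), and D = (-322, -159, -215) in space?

Yes

With A as base: AB = (-141, -247, -274), AC = (-357, -196, -329), AD = (-618, -301, -537).
AC × AD = (6223, 11613, -13671).
AB · (AC × AD) = 0.
The scalar triple product vanishes, so the four points are coplanar.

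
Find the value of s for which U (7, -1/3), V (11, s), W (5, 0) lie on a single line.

-1

The three points are collinear iff det[UV; UW] = 0.
This determinant is linear in s: (2)s + (2) = 0, so s = -1.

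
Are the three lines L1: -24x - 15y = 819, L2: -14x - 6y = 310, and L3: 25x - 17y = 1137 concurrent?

Yes

Lines aᵢx + bᵢy = cᵢ with pairwise distinct directions are concurrent exactly when det[aᵢ bᵢ cᵢ] = 0.
Here the determinant is 0.
It vanishes, so the lines are concurrent at (4, -61).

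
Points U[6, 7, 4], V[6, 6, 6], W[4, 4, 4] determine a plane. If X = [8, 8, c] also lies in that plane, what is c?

8

The plane through U, V, W has equation 6x − 4y − 2z = 0.
Substituting X: (-2)c + (16) = 0, so c = 8.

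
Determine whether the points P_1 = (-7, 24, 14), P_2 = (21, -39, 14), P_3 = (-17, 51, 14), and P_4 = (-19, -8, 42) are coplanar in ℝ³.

No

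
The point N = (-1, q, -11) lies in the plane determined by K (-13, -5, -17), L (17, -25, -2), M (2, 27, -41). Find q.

A normal to the plane is n = KL × KM = (0, 945, 1260).
N lies in the plane iff n · KN = 0.
This gives (945)q + (12285) = 0, so q = -13.

-13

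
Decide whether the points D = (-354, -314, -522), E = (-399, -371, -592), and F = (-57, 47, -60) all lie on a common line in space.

No

DE = (-45, -57, -70), DF = (297, 361, 462).
Comparing components 2 and 3: (-57)(462) − (-70)(361) = -1064 ≠ 0, so DE and DF are not parallel and the points are not collinear.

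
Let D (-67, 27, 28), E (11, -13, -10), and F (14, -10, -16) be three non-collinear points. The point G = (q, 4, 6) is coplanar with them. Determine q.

-22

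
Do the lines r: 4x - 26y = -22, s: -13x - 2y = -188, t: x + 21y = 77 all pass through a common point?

Yes

Intersecting r and s: solving the 2×2 system gives (x, y) = (14, 3).
Substitute into t: (1)(14) + (21)(3) = 77.
This equals 77, so (14, 3) lies on all three lines and they are concurrent.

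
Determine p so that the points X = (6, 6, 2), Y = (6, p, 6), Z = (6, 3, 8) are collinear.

Collinearity requires XY × XZ = 0; each component is linear in p.
The x-component gives (6)p + (-24) = 0, so p = 4.
The remaining components then also vanish.

4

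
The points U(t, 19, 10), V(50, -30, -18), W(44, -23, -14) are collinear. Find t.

Collinearity requires UV × UW = 0; each component is linear in t.
The y-component gives (4)t + (-32) = 0, so t = 8.
The remaining components then also vanish.

8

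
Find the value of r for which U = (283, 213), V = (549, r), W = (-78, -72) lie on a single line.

The three points are collinear iff det[UV; UW] = 0.
This determinant is linear in r: (361)r + (-152703) = 0, so r = 423.

423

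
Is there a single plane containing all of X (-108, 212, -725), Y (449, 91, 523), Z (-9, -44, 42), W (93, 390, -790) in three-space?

Yes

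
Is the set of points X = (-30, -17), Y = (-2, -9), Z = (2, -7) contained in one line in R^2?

No

XY = (28, 8), XZ = (32, 10).
If collinear, XZ would be a scalar multiple of XY. But (28)·(10) ≠ (8)·(32) (difference 24), so they are not parallel; the points are not collinear.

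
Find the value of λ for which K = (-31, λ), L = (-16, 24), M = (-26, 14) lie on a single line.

9

The three points are collinear iff det[KL; KM] = 0.
This determinant is linear in λ: (-10)λ + (90) = 0, so λ = 9.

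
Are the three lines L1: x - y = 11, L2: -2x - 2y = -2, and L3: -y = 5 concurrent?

Intersecting L1 and L2: solving the 2×2 system gives (x, y) = (6, -5).
Substitute into L3: (0)(6) + (-1)(-5) = 5.
This equals 5, so (6, -5) lies on all three lines and they are concurrent.

Yes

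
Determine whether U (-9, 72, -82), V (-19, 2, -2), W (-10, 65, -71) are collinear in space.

No

UV = (-10, -70, 80), UW = (-1, -7, 11).
UV × UW = (-210, 30, 0).
The cross product is nonzero, so the points do not lie on one line.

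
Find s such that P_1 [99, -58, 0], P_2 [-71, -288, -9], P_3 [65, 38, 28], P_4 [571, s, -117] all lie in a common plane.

-96

Normal to plane P_1P_2P_3: n = (-5576, 5066, -24140); plane equation n·P = -845852.
Requiring n·P_4 = -845852: (5066)s + (-359516) = -845852.
So s = -96.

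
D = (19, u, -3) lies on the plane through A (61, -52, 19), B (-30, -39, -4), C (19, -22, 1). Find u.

-9

The plane through A, B, C has equation 456x − 672y − 2184z = 21264.
Substituting D: (-672)u + (15216) = 21264, so u = -9.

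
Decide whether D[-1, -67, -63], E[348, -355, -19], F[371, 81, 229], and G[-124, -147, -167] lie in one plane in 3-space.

No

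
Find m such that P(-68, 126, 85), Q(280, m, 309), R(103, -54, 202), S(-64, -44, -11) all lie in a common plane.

-264

Normal to plane PRS: n = (37170, 16884, -28350); plane equation n·X = -2809926.
Requiring n·Q = -2809926: (16884)m + (1647450) = -2809926.
So m = -264.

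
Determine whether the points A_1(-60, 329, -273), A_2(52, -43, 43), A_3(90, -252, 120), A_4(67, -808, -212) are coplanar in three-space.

No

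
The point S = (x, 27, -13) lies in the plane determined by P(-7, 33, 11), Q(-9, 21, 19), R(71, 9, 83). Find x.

The plane through P, Q, R has equation −672x + 768y + 984z = 40872.
Substituting S: (-672)x + (7944) = 40872, so x = -49.

-49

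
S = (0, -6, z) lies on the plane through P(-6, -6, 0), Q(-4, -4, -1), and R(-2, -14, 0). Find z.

The plane through P, Q, R has equation −8x − 4y − 24z = 72.
Substituting S: (-24)z + (24) = 72, so z = -2.

-2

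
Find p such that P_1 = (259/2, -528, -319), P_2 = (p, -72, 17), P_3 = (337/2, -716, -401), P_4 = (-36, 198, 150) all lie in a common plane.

43/2

Normal to plane P_1P_3P_4: n = (-28640, -4720, -2800); plane equation n·P = -323520.
Requiring n·P_2 = -323520: (-28640)p + (292240) = -323520.
So p = 43/2.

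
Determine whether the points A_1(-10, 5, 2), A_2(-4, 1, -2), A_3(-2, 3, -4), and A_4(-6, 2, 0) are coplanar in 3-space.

No

With A_1 as base: A_1A_2 = (6, -4, -4), A_1A_3 = (8, -2, -6), A_1A_4 = (4, -3, -2).
A_1A_3 × A_1A_4 = (-14, -8, -16).
A_1A_2 · (A_1A_3 × A_1A_4) = 12.
Since 12 ≠ 0, the four points are not coplanar.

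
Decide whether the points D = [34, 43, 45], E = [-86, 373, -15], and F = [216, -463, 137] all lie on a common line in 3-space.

DE = (-120, 330, -60), DF = (182, -506, 92).
Comparing components 3 and 1: (-60)(182) − (-120)(92) = 120 ≠ 0, so DE and DF are not parallel and the points are not collinear.

No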